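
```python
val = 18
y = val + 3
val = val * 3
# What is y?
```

Trace:
`val = 18` → val = 18
`y = val + 3` → y = 21
`val = val * 3` → val = 54
So y = 21

Answer: 21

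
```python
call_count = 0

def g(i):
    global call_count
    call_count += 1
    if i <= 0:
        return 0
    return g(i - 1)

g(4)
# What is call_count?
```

Linear recursion stepping by 1: 5 calls from i=4 down to ≤0.

Answer: 5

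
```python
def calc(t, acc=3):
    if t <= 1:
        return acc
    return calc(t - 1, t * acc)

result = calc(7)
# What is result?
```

Accumulator trace (n, acc): (7, 3) -> (6, 21) -> (5, 126) -> (4, 630) -> (3, 2520) -> (2, 7560) -> (1, 15120) -> return 15120

Answer: 15120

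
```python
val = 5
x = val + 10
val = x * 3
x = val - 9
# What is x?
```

Trace:
`val = 5` → val = 5
`x = val + 10` → x = 15
`val = x * 3` → val = 45
`x = val - 9` → x = 36
So x = 36

Answer: 36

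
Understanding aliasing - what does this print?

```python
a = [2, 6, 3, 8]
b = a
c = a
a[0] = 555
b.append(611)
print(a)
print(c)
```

Key concept: multiple aliases.
Step by step:
`a = [2, 6, 3, 8]` → a = [2, 6, 3, 8]
`b = a` → b = [2, 6, 3, 8] (same object as a)
`c = a` → c = [2, 6, 3, 8] (same object as a, b)
`a[0] = 555` → a = [555, 6, 3, 8] (same object as b, c); b = [555, 6, 3, 8] (same object as a, c); c = [555, 6, 3, 8] (same object as a, b)
`b.append(611)` → a = [555, 6, 3, 8, 611] (same object as b, c); b = [555, 6, 3, 8, 611] (same object as a, c); c = [555, 6, 3, 8, 611] (same object as a, b)
`print(a)` → prints [555, 6, 3, 8, 611]
`print(c)` → prints [555, 6, 3, 8, 611]

Answer:
[555, 6, 3, 8, 611]
[555, 6, 3, 8, 611]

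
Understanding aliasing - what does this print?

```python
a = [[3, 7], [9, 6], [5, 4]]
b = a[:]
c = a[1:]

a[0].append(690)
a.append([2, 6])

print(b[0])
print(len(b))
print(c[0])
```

Key concept: slice with nested mutation.
Step by step:
`a = [[3, 7], [9, 6], [5, 4]]` → a = [[3, 7], [9, 6], [5, 4]]
`b = a[:]` → b = [[3, 7], [9, 6], [5, 4]]
`c = a[1:]` → c = [[9, 6], [5, 4]]
`a[0].append(690)` → a = [[3, 7, 690], [9, 6], [5, 4]]; b = [[3, 7, 690], [9, 6], [5, 4]]
`a.append([2, 6])` → a = [[3, 7, 690], [9, 6], [5, 4], [2, 6]]
`print(b[0])` → prints [3, 7, 690]
`print(len(b))` → prints 3
`print(c[0])` → prints [9, 6]

Answer:
[3, 7, 690]
3
[9, 6]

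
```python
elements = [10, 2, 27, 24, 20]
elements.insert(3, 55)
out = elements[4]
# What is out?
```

Trace:
`elements = [10, 2, 27, 24, 20]` → elements = [10, 2, 27, 24, 20]
`elements.insert(3, 55)` → elements = [10, 2, 27, 55, 24, 20]
`out = elements[4]` → out = 24
So out = 24

Answer: 24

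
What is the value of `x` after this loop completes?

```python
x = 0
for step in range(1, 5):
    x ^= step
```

XOR of 1 to 4
`x` takes the values: 0 → 1 → 3 → 0 → 4

Answer: 4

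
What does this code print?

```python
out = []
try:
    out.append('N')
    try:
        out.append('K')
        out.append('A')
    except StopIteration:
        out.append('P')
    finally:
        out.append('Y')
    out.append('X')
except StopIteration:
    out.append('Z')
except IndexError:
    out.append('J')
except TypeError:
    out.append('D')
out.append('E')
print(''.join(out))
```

Execution trace: 'N' (try body) → 'K' (inner try body) → 'A' (inner try body, no exception) → 'Y' (inner finally) → 'X' (try body, no exception) → 'E' (after the try/except). Output: NKAYXE

Answer: NKAYXE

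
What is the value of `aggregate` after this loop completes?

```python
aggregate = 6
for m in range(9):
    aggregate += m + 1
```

Start at 6, add 1 to 9 = 51
`aggregate` takes the values: 6 → 7 → 9 → 12 → 16 → 21 → 27 → 34 → 42 → 51

Answer: 51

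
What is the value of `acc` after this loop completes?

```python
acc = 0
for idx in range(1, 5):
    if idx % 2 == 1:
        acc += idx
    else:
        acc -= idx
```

Add odd, subtract even
`acc` takes the values: 0 → 1 → -1 → 2 → -2

Answer: -2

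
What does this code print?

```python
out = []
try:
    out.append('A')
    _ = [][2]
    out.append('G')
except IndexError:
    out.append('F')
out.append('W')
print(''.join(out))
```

Execution trace: 'A' (try body) → 'F' (except IndexError) → 'W' (after the try/except). Output: AFW

Answer: AFW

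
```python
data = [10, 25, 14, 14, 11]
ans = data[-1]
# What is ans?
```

Trace:
`data = [10, 25, 14, 14, 11]` → data = [10, 25, 14, 14, 11]
`ans = data[-1]` → ans = 11
So ans = 11

Answer: 11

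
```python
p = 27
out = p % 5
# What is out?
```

Trace:
`p = 27` → p = 27
`out = p % 5` → out = 2
So out = 2

Answer: 2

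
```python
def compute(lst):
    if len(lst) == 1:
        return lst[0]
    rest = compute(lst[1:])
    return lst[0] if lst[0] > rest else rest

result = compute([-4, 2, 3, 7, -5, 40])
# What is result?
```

Recursive max over [-4, 2, 3, 7, -5, 40] = 40

Answer: 40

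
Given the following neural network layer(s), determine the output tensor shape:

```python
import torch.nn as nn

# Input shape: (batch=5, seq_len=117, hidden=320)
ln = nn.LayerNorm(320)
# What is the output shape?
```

Input: (5, 117, 320) -> Output: (5, 117, 320)

Answer: (5, 117, 320)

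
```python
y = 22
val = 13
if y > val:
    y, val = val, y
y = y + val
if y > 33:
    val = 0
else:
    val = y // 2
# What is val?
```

Trace:
`y = 22` → y = 22
`val = 13` → val = 13
`if y > val: ...` → y > val is True → y = 13; val = 22
`y = y + val` → y = 35
`if y > 33: ...` → y > 33 is True → val = 0
So val = 0

Answer: 0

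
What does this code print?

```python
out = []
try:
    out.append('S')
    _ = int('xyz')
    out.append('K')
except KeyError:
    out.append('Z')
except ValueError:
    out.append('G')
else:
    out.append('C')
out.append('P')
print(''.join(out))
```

Execution trace: 'S' (try body) → 'G' (except ValueError) → 'P' (after the try/except). Output: SGP

Answer: SGP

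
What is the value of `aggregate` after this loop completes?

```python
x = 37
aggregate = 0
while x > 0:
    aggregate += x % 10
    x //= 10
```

Sum digits of 37
`aggregate` takes the values: 0 → 7 → 10

Answer: 10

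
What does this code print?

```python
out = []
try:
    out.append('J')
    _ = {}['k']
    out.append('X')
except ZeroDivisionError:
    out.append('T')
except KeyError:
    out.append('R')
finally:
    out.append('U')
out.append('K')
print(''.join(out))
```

Execution trace: 'J' (try body) → 'R' (except KeyError) → 'U' (finally) → 'K' (after the try/except). Output: JRUK

Answer: JRUK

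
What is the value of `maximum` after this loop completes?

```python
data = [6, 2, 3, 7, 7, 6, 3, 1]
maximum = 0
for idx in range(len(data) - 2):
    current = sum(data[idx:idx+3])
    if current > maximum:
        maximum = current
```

Max sum of 3-element window in [6, 2, 3, 7, 7, 6, 3, 1]
`maximum` takes the values: 0 → 11 → 12 → 17 → 20

Answer: 20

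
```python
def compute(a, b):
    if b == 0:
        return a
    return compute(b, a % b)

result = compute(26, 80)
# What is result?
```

compute(26, 80) -> compute(80, 26) -> compute(26, 2) -> compute(2, 0) -> 2

Answer: 2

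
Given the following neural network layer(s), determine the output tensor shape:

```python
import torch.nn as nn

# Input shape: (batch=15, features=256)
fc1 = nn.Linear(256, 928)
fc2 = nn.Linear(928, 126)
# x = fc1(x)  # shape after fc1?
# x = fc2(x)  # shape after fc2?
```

Input: (15, 256) -> after fc1: (15, 928) -> Output: (15, 126)

Answer: (15, 126)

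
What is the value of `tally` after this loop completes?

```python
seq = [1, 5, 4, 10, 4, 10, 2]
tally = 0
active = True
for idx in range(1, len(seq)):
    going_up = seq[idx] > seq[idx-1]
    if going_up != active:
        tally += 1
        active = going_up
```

Count direction changes in [1, 5, 4, 10, 4, 10, 2]
`tally` takes the values: 0 → 1 → 2 → 3 → 4 → 5

Answer: 5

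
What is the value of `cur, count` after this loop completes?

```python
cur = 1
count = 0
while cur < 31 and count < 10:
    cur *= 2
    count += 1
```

Double until >= 31 or 10 iterations
`cur, count` takes the values: (1, 0) → (2, 0) → (2, 1) → (4, 1) → (4, 2) → (8, 2) → (8, 3) → (16, 3) → (16, 4) → (32, 4) → (32, 5)

Answer: 32, 5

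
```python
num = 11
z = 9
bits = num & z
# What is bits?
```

Trace:
`num = 11` → num = 11
`z = 9` → z = 9
`bits = num & z` → bits = 9
So bits = 9

Answer: 9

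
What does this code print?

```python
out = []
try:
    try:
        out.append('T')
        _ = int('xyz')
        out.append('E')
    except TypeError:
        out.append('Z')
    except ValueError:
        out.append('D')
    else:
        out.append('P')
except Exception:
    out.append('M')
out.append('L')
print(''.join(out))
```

Execution trace: 'T' (inner try body) → 'D' (inner except ValueError) → 'L' (after the try/except). Output: TDL

Answer: TDL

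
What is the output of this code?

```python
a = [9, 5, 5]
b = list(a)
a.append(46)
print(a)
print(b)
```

Key concept: list() constructor creates copy.
Step by step:
`a = [9, 5, 5]` → a = [9, 5, 5]
`b = list(a)` → b = [9, 5, 5]
`a.append(46)` → a = [9, 5, 5, 46]
`print(a)` → prints [9, 5, 5, 46]
`print(b)` → prints [9, 5, 5]

Answer:
[9, 5, 5, 46]
[9, 5, 5]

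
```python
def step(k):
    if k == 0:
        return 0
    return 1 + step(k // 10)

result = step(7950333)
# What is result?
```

Count of digits of 7950333: 7

Answer: 7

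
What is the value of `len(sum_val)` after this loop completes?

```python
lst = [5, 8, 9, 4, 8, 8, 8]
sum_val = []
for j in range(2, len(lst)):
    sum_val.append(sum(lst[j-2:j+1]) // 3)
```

Number of 3-element averages
`sum_val` takes the values: [] → [7] → [7, 7] → [7, 7, 7] → [7, 7, 7, 6] → [7, 7, 7, 6, 8]
So `len(sum_val)` = 5

Answer: 5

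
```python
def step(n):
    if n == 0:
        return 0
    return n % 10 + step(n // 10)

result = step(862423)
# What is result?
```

Sum of digits of 862423: 3 + 2 + 4 + 2 + 6 + 8 = 25

Answer: 25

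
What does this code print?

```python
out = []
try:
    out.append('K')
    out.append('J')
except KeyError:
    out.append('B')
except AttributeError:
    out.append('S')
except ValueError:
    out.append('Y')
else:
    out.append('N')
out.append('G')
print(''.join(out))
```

Execution trace: 'K' (try body) → 'J' (try body, no exception) → 'N' (else) → 'G' (after the try/except). Output: KJNG

Answer: KJNG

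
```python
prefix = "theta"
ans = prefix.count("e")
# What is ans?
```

Trace:
`prefix = "theta"` → prefix = 'theta'
`ans = prefix.count("e")` → ans = 1
So ans = 1

Answer: 1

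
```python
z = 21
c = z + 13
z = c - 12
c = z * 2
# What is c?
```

Trace:
`z = 21` → z = 21
`c = z + 13` → c = 34
`z = c - 12` → z = 22
`c = z * 2` → c = 44
So c = 44

Answer: 44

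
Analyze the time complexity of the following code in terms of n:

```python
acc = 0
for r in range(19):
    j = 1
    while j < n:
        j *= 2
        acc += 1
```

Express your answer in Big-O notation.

Each loop level contributes: 1 × log n. Multiplying the contributions gives O(log n).

Answer: O(log n)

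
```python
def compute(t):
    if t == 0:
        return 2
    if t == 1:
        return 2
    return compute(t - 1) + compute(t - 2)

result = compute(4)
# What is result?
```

Build up from base cases: compute(0)=2, compute(1)=2, compute(2)=4, compute(3)=6, compute(4)=10

Answer: 10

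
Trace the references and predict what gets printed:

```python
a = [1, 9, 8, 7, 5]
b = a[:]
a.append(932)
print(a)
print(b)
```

Key concept: slice [:] creates copy.
Step by step:
`a = [1, 9, 8, 7, 5]` → a = [1, 9, 8, 7, 5]
`b = a[:]` → b = [1, 9, 8, 7, 5]
`a.append(932)` → a = [1, 9, 8, 7, 5, 932]
`print(a)` → prints [1, 9, 8, 7, 5, 932]
`print(b)` → prints [1, 9, 8, 7, 5]

Answer:
[1, 9, 8, 7, 5, 932]
[1, 9, 8, 7, 5]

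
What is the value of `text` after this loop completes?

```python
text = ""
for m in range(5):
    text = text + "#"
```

Repeat '#' 5 times
`text` takes the values: "" → "#" → "##" → "###" → "####" → "#####"

Answer: "#####"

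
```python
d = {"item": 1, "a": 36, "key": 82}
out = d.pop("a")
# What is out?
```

Trace:
`d = {"item": 1, "a": 36, "key": 82}` → d = {'item': 1, 'a': 36, 'key': 82}
`out = d.pop("a")` → d = {'item': 1, 'key': 82}; out = 36
So out = 36

Answer: 36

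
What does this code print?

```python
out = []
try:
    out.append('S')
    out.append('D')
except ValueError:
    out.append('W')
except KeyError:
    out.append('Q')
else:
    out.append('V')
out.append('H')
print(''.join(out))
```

Execution trace: 'S' (try body) → 'D' (try body, no exception) → 'V' (else) → 'H' (after the try/except). Output: SDVH

Answer: SDVH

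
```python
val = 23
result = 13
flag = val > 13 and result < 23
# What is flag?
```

Trace:
`val = 23` → val = 23
`result = 13` → result = 13
`flag = val > 13 and result < 23` → flag = True
So flag = True

Answer: True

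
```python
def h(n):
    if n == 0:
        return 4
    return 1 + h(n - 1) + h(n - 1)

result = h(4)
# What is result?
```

h(n) = 1 + 2·h(n-1), h(0)=4. Closed form: (4+1)·2^4 - 1 = 79.

Answer: 79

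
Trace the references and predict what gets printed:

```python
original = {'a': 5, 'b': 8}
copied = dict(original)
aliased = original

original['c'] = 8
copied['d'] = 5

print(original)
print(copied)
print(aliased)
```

Key concept: dict() creates copy, assignment creates alias.
Step by step:
`original = {'a': 5, 'b': 8}` → original = {'a': 5, 'b': 8}
`copied = dict(original)` → copied = {'a': 5, 'b': 8}
`aliased = original` → aliased = {'a': 5, 'b': 8} (same object as original)
`original['c'] = 8` → original = {'a': 5, 'b': 8, 'c': 8} (same object as aliased); aliased = {'a': 5, 'b': 8, 'c': 8} (same object as original)
`copied['d'] = 5` → copied = {'a': 5, 'b': 8, 'd': 5}
`print(original)` → prints {'a': 5, 'b': 8, 'c': 8}
`print(copied)` → prints {'a': 5, 'b': 8, 'd': 5}
`print(aliased)` → prints {'a': 5, 'b': 8, 'c': 8}

Answer:
{'a': 5, 'b': 8, 'c': 8}
{'a': 5, 'b': 8, 'd': 5}
{'a': 5, 'b': 8, 'c': 8}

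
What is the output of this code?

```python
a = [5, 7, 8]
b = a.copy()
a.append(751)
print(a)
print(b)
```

Key concept: list.copy() creates independent copy.
Step by step:
`a = [5, 7, 8]` → a = [5, 7, 8]
`b = a.copy()` → b = [5, 7, 8]
`a.append(751)` → a = [5, 7, 8, 751]
`print(a)` → prints [5, 7, 8, 751]
`print(b)` → prints [5, 7, 8]

Answer:
[5, 7, 8, 751]
[5, 7, 8]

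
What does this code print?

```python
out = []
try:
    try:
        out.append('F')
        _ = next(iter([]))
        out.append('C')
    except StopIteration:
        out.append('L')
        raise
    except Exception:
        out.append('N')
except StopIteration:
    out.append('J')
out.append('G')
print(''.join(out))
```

Execution trace: 'F' (inner try body) → 'L' (inner except StopIteration) → 'J' (outer except StopIteration) → 'G' (after the try/except). Output: FLJG

Answer: FLJG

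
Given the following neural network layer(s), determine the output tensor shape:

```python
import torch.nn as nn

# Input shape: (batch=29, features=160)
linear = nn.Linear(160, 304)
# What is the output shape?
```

Input: (29, 160) -> Output: (29, 304)

Answer: (29, 304)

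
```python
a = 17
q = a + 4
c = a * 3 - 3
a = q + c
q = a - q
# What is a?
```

Trace:
`a = 17` → a = 17
`q = a + 4` → q = 21
`c = a * 3 - 3` → c = 48
`a = q + c` → a = 69
`q = a - q` → q = 48
So a = 69

Answer: 69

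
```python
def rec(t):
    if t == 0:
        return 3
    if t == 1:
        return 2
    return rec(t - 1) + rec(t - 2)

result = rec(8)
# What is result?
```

Build up from base cases: rec(0)=3, rec(1)=2, rec(2)=5, rec(3)=7, rec(4)=12, rec(5)=19, rec(6)=31, ..., rec(8)=81

Answer: 81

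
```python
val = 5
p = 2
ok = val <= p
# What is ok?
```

Trace:
`val = 5` → val = 5
`p = 2` → p = 2
`ok = val <= p` → ok = False
So ok = False

Answer: False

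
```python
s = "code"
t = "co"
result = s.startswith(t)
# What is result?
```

Trace:
`s = "code"` → s = 'code'
`t = "co"` → t = 'co'
`result = s.startswith(t)` → result = True
So result = True

Answer: True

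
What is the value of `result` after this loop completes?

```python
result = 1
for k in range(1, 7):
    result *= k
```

6! = 720
`result` takes the values: 1 → 2 → 6 → 24 → 120 → 720

Answer: 720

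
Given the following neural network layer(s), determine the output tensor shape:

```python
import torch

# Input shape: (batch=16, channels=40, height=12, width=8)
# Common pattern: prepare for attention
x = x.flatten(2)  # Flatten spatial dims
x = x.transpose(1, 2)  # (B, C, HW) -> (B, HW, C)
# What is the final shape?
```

Input: (16, 40, 12, 8) -> after flatten(2): (16, 40, 96) -> Output: (16, 96, 40)

Answer: (16, 96, 40)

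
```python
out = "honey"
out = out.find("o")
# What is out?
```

Trace:
`out = "honey"` → out = 'honey'
`out = out.find("o")` → out = 1
So out = 1

Answer: 1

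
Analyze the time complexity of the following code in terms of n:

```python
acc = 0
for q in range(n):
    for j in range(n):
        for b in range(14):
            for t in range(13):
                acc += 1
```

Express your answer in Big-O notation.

Each loop level contributes: n × n × 1 × 1. Multiplying the contributions gives O(n^2).

Answer: O(n^2)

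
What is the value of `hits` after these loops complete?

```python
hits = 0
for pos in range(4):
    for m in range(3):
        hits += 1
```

4 * 3 = 12
`hits` takes the values: 0 → 1 → 2 → 3 → 4 → 5 → 6 → 7 → 8 → 9 → 10 → 11 → 12

Answer: 12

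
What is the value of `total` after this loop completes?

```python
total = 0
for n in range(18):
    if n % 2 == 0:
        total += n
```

Sum of even numbers 0 to 17
`total` takes the values: 0 → 2 → 6 → 12 → 20 → 30 → 42 → 56 → 72

Answer: 72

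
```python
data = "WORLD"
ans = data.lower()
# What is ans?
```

Trace:
`data = "WORLD"` → data = 'WORLD'
`ans = data.lower()` → ans = 'world'
So ans = 'world'

Answer: 'world'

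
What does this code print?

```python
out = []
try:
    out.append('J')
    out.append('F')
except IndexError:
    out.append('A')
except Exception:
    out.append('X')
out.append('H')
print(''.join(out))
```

Execution trace: 'J' (try body) → 'F' (try body, no exception) → 'H' (after the try/except). Output: JFH

Answer: JFH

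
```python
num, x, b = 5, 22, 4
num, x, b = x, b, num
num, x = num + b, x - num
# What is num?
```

Trace:
`num, x, b = 5, 22, 4` → num = 5; x = 22; b = 4
`num, x, b = x, b, num` → num = 22; x = 4; b = 5
`num, x = num + b, x - num` → num = 27; x = -18
So num = 27

Answer: 27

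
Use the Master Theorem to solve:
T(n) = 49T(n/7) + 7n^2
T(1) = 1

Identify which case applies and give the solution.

a=49, b=7, f(n)=7n^2. log_7(49) = 2. Since c=2 = 2, Case 2 applies: T(n) = Θ(n^log_b(a) · log n) = O(n^2 log n).

Answer: O(n^2 log n) - Case 2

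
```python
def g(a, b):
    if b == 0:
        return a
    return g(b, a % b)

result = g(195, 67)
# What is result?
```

g(195, 67) -> g(67, 61) -> g(61, 6) -> g(6, 1) -> g(1, 0) -> 1

Answer: 1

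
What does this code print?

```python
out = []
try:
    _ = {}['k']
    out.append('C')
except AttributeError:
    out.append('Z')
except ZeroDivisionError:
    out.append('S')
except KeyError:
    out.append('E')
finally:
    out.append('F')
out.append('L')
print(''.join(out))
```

Execution trace: 'E' (except KeyError) → 'F' (finally) → 'L' (after the try/except). Output: EFL

Answer: EFL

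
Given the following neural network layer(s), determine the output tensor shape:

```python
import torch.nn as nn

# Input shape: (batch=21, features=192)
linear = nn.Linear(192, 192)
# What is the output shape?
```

Input: (21, 192) -> Output: (21, 192)

Answer: (21, 192)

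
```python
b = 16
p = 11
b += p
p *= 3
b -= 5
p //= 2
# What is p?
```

Trace:
`b = 16` → b = 16
`p = 11` → p = 11
`b += p` → b = 27
`p *= 3` → p = 33
`b -= 5` → b = 22
`p //= 2` → p = 16
So p = 16

Answer: 16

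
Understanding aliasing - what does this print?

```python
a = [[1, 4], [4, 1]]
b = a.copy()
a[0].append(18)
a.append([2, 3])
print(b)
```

Key concept: shallow copy with nested lists.
Step by step:
`a = [[1, 4], [4, 1]]` → a = [[1, 4], [4, 1]]
`b = a.copy()` → b = [[1, 4], [4, 1]]
`a[0].append(18)` → a = [[1, 4, 18], [4, 1]]; b = [[1, 4, 18], [4, 1]]
`a.append([2, 3])` → a = [[1, 4, 18], [4, 1], [2, 3]]
`print(b)` → prints [[1, 4, 18], [4, 1]]

Answer: [[1, 4, 18], [4, 1]]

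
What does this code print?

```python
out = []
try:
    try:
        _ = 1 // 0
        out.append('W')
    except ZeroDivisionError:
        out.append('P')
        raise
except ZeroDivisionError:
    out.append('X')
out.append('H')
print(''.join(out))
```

Execution trace: 'P' (inner except ZeroDivisionError) → 'X' (outer except ZeroDivisionError) → 'H' (after the try/except). Output: PXH

Answer: PXH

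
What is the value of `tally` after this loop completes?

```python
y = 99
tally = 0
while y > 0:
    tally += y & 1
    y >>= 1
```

Count set bits in 99 (binary: 0b1100011)
`tally` takes the values: 0 → 1 → 2 → 3 → 4

Answer: 4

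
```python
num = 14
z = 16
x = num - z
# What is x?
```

Trace:
`num = 14` → num = 14
`z = 16` → z = 16
`x = num - z` → x = -2
So x = -2

Answer: -2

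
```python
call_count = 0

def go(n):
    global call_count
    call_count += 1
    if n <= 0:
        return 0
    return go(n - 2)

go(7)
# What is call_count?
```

Linear recursion stepping by 2: 5 calls from n=7 down to ≤0.

Answer: 5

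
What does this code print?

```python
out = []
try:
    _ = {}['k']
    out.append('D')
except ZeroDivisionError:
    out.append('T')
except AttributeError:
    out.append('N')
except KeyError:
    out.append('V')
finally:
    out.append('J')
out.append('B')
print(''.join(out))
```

Execution trace: 'V' (except KeyError) → 'J' (finally) → 'B' (after the try/except). Output: VJB

Answer: VJB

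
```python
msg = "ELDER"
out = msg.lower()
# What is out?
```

Trace:
`msg = "ELDER"` → msg = 'ELDER'
`out = msg.lower()` → out = 'elder'
So out = 'elder'

Answer: 'elder'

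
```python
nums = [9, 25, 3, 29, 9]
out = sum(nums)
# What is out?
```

Trace:
`nums = [9, 25, 3, 29, 9]` → nums = [9, 25, 3, 29, 9]
`out = sum(nums)` → out = 75
So out = 75

Answer: 75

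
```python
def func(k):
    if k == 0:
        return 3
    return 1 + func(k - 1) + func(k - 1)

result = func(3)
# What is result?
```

func(k) = 1 + 2·func(k-1), func(0)=3. Closed form: (3+1)·2^3 - 1 = 31.

Answer: 31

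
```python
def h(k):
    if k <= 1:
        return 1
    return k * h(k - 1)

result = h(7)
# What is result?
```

h(7) = 7 * 6 * 5 * 4 * 3 * 2 * 1 = 5040

Answer: 5040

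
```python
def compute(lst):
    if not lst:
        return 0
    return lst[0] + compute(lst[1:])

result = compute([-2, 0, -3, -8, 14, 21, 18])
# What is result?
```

(-2) + 0 + (-3) + (-8) + 14 + 21 + 18 + 0 = 40

Answer: 40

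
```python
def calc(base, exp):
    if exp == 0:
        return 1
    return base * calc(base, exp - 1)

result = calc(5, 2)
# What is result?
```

calc(5, 2) = 5 * 5 = 25

Answer: 25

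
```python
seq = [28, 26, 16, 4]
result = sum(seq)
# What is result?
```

Trace:
`seq = [28, 26, 16, 4]` → seq = [28, 26, 16, 4]
`result = sum(seq)` → result = 74
So result = 74

Answer: 74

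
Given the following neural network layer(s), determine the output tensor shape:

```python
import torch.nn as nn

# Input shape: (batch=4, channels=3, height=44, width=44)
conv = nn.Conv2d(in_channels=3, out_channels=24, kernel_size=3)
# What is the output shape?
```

Input: (4, 3, 44, 44) -> Output: (4, 24, 42, 42)

Answer: (4, 24, 42, 42)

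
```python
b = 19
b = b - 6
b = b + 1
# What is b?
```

Trace:
`b = 19` → b = 19
`b = b - 6` → b = 13
`b = b + 1` → b = 14
So b = 14

Answer: 14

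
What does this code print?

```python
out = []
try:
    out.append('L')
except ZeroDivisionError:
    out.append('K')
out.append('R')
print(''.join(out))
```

Execution trace: 'L' (try body, no exception) → 'R' (after the try/except). Output: LR

Answer: LR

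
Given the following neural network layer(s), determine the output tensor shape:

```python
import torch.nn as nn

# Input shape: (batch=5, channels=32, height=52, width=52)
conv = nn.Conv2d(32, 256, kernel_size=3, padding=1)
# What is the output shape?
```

Input: (5, 32, 52, 52) -> Output: (5, 256, 52, 52)

Answer: (5, 256, 52, 52)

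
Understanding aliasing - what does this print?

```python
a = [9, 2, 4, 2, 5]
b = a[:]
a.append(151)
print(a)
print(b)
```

Key concept: slice [:] creates copy.
Step by step:
`a = [9, 2, 4, 2, 5]` → a = [9, 2, 4, 2, 5]
`b = a[:]` → b = [9, 2, 4, 2, 5]
`a.append(151)` → a = [9, 2, 4, 2, 5, 151]
`print(a)` → prints [9, 2, 4, 2, 5, 151]
`print(b)` → prints [9, 2, 4, 2, 5]

Answer:
[9, 2, 4, 2, 5, 151]
[9, 2, 4, 2, 5]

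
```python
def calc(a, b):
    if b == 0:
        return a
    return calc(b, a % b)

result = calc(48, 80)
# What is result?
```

calc(48, 80) -> calc(80, 48) -> calc(48, 32) -> calc(32, 16) -> calc(16, 0) -> 16

Answer: 16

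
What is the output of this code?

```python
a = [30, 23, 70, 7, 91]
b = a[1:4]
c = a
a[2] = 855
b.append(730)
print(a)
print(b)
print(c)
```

Key concept: slice vs alias.
Step by step:
`a = [30, 23, 70, 7, 91]` → a = [30, 23, 70, 7, 91]
`b = a[1:4]` → b = [23, 70, 7]
`c = a` → c = [30, 23, 70, 7, 91] (same object as a)
`a[2] = 855` → a = [30, 23, 855, 7, 91] (same object as c); c = [30, 23, 855, 7, 91] (same object as a)
`b.append(730)` → b = [23, 70, 7, 730]
`print(a)` → prints [30, 23, 855, 7, 91]
`print(b)` → prints [23, 70, 7, 730]
`print(c)` → prints [30, 23, 855, 7, 91]

Answer:
[30, 23, 855, 7, 91]
[23, 70, 7, 730]
[30, 23, 855, 7, 91]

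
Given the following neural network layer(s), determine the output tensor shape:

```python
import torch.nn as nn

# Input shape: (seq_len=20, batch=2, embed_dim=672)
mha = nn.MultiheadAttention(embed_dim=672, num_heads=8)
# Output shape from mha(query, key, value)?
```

Input: (20, 2, 672) -> Output: (20, 2, 672)

Answer: (20, 2, 672)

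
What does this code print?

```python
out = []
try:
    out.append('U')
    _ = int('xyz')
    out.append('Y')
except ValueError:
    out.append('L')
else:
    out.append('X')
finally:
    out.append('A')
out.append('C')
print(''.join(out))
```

Execution trace: 'U' (try body) → 'L' (except ValueError) → 'A' (finally) → 'C' (after the try/except). Output: ULAC

Answer: ULAC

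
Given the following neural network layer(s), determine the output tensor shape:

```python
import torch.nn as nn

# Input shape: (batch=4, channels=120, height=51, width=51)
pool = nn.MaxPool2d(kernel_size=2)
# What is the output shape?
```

Input: (4, 120, 51, 51) -> Output: (4, 120, 25, 25)

Answer: (4, 120, 25, 25)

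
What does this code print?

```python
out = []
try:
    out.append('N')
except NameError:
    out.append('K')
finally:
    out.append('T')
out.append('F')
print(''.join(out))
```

Execution trace: 'N' (try body, no exception) → 'T' (finally) → 'F' (after the try/except). Output: NTF

Answer: NTF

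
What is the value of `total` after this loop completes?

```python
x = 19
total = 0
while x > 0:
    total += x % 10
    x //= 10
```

Sum digits of 19
`total` takes the values: 0 → 9 → 10

Answer: 10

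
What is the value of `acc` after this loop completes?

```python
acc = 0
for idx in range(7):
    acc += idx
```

Sum of 0 to 6 = 21
`acc` takes the values: 0 → 1 → 3 → 6 → 10 → 15 → 21

Answer: 21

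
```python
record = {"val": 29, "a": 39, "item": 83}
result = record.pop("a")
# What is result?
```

Trace:
`record = {"val": 29, "a": 39, "item": 83}` → record = {'val': 29, 'a': 39, 'item': 83}
`result = record.pop("a")` → record = {'val': 29, 'item': 83}; result = 39
So result = 39

Answer: 39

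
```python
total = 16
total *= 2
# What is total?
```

Trace:
`total = 16` → total = 16
`total *= 2` → total = 32
So total = 32

Answer: 32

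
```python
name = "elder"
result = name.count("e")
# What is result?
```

Trace:
`name = "elder"` → name = 'elder'
`result = name.count("e")` → result = 2
So result = 2

Answer: 2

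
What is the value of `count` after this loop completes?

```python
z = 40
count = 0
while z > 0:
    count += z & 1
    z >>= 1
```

Count set bits in 40 (binary: 0b101000)
`count` takes the values: 0 → 1 → 2

Answer: 2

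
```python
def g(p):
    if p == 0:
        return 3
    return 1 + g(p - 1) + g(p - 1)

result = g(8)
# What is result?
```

g(p) = 1 + 2·g(p-1), g(0)=3. Closed form: (3+1)·2^8 - 1 = 1023.

Answer: 1023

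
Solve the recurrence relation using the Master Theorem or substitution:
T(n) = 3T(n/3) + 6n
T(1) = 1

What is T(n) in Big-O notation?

By Master Theorem: a=3, b=3, f(n)=6n. Since log_3(3) = 1 and f(n) = Θ(n^1), Case 2 applies. T(n) = O(n log n).

Answer: O(n log n)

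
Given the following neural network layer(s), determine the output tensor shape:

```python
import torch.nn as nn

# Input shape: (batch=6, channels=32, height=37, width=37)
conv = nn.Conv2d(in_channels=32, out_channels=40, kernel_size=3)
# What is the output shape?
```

Input: (6, 32, 37, 37) -> Output: (6, 40, 35, 35)

Answer: (6, 40, 35, 35)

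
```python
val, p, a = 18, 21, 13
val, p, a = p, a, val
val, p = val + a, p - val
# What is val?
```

Trace:
`val, p, a = 18, 21, 13` → val = 18; p = 21; a = 13
`val, p, a = p, a, val` → val = 21; p = 13; a = 18
`val, p = val + a, p - val` → val = 39; p = -8
So val = 39

Answer: 39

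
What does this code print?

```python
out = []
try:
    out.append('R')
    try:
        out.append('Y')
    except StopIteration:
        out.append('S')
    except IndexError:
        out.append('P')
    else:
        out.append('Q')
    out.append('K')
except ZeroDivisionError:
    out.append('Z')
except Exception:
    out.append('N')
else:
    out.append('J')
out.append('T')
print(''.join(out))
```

Execution trace: 'R' (try body) → 'Y' (inner try body, no exception) → 'Q' (inner else) → 'K' (try body, no exception) → 'J' (else) → 'T' (after the try/except). Output: RYQKJT

Answer: RYQKJT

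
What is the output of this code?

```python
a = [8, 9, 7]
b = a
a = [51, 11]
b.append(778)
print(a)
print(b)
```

Key concept: rebinding vs mutation: a is rebound to a new list, b still points at the original.
Step by step:
`a = [8, 9, 7]` → a = [8, 9, 7]
`b = a` → b = [8, 9, 7] (same object as a)
`a = [51, 11]` → a = [51, 11]
`b.append(778)` → b = [8, 9, 7, 778]
`print(a)` → prints [51, 11]
`print(b)` → prints [8, 9, 7, 778]

Answer:
[51, 11]
[8, 9, 7, 778]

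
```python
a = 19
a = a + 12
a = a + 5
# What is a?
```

Trace:
`a = 19` → a = 19
`a = a + 12` → a = 31
`a = a + 5` → a = 36
So a = 36

Answer: 36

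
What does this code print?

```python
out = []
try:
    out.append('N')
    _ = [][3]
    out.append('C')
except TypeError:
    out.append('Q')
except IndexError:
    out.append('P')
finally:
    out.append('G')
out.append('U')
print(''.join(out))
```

Execution trace: 'N' (try body) → 'P' (except IndexError) → 'G' (finally) → 'U' (after the try/except). Output: NPGU

Answer: NPGU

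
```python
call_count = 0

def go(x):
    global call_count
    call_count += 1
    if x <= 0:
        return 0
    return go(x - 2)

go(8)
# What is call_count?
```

Linear recursion stepping by 2: 5 calls from x=8 down to ≤0.

Answer: 5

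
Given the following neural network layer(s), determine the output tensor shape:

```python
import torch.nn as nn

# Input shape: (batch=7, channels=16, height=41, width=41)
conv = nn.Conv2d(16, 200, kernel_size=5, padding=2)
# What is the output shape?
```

Input: (7, 16, 41, 41) -> Output: (7, 200, 41, 41)

Answer: (7, 200, 41, 41)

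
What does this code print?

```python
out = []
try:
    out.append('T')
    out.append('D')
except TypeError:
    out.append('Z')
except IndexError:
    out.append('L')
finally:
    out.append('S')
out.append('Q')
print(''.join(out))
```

Execution trace: 'T' (try body) → 'D' (try body, no exception) → 'S' (finally) → 'Q' (after the try/except). Output: TDSQ

Answer: TDSQ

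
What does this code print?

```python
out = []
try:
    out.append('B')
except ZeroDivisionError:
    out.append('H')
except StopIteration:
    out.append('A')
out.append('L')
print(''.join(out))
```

Execution trace: 'B' (try body, no exception) → 'L' (after the try/except). Output: BL

Answer: BL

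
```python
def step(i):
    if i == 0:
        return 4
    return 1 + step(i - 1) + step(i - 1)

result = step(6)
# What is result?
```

step(i) = 1 + 2·step(i-1), step(0)=4. Closed form: (4+1)·2^6 - 1 = 319.

Answer: 319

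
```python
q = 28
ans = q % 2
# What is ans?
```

Trace:
`q = 28` → q = 28
`ans = q % 2` → ans = 0
So ans = 0

Answer: 0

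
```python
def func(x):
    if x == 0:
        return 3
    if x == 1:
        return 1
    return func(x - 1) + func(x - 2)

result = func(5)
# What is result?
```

Build up from base cases: func(0)=3, func(1)=1, func(2)=4, func(3)=5, func(4)=9, func(5)=14

Answer: 14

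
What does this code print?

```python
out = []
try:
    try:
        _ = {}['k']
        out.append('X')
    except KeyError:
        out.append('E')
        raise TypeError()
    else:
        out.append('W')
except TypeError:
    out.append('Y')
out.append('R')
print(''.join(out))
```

Execution trace: 'E' (except KeyError) → 'Y' (outer except TypeError) → 'R' (after the try/except). Output: EYR

Answer: EYR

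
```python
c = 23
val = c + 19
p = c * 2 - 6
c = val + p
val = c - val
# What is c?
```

Trace:
`c = 23` → c = 23
`val = c + 19` → val = 42
`p = c * 2 - 6` → p = 40
`c = val + p` → c = 82
`val = c - val` → val = 40
So c = 82

Answer: 82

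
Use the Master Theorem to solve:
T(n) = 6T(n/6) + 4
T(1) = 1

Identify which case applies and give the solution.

a=6, b=6, f(n)=4. log_6(6) = 1. Since c=0 < 1, Case 1 applies: T(n) = Θ(n^log_b(a)) = O(n).

Answer: O(n) - Case 1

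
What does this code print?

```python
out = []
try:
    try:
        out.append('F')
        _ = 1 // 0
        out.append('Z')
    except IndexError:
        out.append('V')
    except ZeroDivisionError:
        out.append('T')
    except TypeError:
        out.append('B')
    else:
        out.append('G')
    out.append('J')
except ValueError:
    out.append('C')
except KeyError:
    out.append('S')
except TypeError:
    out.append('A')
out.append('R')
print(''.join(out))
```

Execution trace: 'F' (inner try body) → 'T' (inner except ZeroDivisionError) → 'J' (try body, no exception) → 'R' (after the try/except). Output: FTJR

Answer: FTJR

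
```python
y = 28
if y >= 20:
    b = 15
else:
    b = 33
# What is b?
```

Trace:
`y = 28` → y = 28
`if y >= 20: ...` → y >= 20 is True → b = 15
So b = 15

Answer: 15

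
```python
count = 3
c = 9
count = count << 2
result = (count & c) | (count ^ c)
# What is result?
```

Trace:
`count = 3` → count = 3
`c = 9` → c = 9
`count = count << 2` → count = 12
`result = (count & c) | (count ^ c)` → result = 13
So result = 13

Answer: 13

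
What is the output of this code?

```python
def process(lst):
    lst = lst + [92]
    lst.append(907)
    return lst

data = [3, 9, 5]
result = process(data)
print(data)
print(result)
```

Key concept: rebinding parameter vs mutation.
Step by step:
`data = [3, 9, 5]` → data = [3, 9, 5]
`result = process(data)` → result = [3, 9, 5, 92, 907]
`print(data)` → prints [3, 9, 5]
`print(result)` → prints [3, 9, 5, 92, 907]

Answer:
[3, 9, 5]
[3, 9, 5, 92, 907]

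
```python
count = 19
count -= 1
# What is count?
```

Trace:
`count = 19` → count = 19
`count -= 1` → count = 18
So count = 18

Answer: 18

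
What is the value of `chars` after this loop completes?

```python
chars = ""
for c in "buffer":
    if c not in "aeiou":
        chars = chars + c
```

Remove vowels from 'buffer'
`chars` takes the values: "" → "b" → "bf" → "bff" → "bffr"

Answer: "bffr"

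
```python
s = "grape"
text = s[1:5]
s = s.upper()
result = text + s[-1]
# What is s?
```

Trace:
`s = "grape"` → s = 'grape'
`text = s[1:5]` → text = 'rape'
`s = s.upper()` → s = 'GRAPE'
`result = text + s[-1]` → result = 'rapeE'
So s = 'GRAPE'

Answer: 'GRAPE'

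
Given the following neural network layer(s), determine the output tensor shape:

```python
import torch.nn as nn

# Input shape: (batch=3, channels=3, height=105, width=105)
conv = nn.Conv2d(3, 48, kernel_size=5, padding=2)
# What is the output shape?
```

Input: (3, 3, 105, 105) -> Output: (3, 48, 105, 105)

Answer: (3, 48, 105, 105)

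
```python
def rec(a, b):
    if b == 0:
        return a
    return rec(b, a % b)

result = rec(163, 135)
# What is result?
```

rec(163, 135) -> rec(135, 28) -> rec(28, 23) -> rec(23, 5) -> rec(5, 3) -> rec(3, 2) -> rec(2, 1) -> rec(1, 0) -> 1

Answer: 1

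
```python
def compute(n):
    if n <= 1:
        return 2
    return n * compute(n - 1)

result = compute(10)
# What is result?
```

compute(10) = 10 * 9 * 8 * 7 * 6 * 5 * 4 * 3 * 2 * 2 = 7257600

Answer: 7257600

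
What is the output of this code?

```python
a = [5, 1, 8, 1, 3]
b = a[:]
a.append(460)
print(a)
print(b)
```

Key concept: slice [:] creates copy.
Step by step:
`a = [5, 1, 8, 1, 3]` → a = [5, 1, 8, 1, 3]
`b = a[:]` → b = [5, 1, 8, 1, 3]
`a.append(460)` → a = [5, 1, 8, 1, 3, 460]
`print(a)` → prints [5, 1, 8, 1, 3, 460]
`print(b)` → prints [5, 1, 8, 1, 3]

Answer:
[5, 1, 8, 1, 3, 460]
[5, 1, 8, 1, 3]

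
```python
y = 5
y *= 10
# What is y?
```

Trace:
`y = 5` → y = 5
`y *= 10` → y = 50
So y = 50

Answer: 50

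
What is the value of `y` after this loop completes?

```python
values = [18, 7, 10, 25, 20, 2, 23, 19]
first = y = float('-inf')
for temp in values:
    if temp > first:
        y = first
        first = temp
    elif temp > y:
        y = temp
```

Second largest (with repeats) in [18, 7, 10, 25, 20, 2, 23, 19]
`y` takes the values: -inf → 7 → 10 → 18 → 20 → 23

Answer: 23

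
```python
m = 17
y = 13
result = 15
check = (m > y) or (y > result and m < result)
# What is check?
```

Trace:
`m = 17` → m = 17
`y = 13` → y = 13
`result = 15` → result = 15
`check = (m > y) or (y > result and m < result)` → check = True
So check = True

Answer: True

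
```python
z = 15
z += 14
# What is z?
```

Trace:
`z = 15` → z = 15
`z += 14` → z = 29
So z = 29

Answer: 29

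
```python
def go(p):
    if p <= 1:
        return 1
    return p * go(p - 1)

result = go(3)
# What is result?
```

go(3) = 3 * 2 * 1 = 6

Answer: 6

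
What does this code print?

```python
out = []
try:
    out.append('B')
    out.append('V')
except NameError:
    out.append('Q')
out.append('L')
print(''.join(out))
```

Execution trace: 'B' (try body) → 'V' (try body, no exception) → 'L' (after the try/except). Output: BVL

Answer: BVL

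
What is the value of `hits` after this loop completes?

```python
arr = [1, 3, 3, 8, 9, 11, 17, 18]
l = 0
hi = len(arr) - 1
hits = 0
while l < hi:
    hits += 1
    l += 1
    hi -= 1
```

Iterations until pointers meet (list length 8)
`hits` takes the values: 0 → 1 → 2 → 3 → 4

Answer: 4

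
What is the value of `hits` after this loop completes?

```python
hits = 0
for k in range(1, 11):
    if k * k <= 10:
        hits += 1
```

Count numbers where k² ≤ 10
`hits` takes the values: 0 → 1 → 2 → 3

Answer: 3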